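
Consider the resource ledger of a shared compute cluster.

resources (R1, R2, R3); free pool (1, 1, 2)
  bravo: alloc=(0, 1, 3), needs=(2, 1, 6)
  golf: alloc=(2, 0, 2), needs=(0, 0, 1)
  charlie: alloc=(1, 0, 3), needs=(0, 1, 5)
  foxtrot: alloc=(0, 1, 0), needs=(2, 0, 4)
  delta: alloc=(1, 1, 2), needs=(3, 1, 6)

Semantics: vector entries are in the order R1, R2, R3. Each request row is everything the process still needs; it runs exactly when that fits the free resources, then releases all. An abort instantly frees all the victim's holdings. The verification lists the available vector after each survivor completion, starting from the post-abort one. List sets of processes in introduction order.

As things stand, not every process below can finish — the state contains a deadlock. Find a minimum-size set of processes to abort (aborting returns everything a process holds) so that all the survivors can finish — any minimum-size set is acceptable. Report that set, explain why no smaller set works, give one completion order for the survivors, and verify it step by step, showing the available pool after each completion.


The answer: abort delta.
Key observation: the deadlocked bravo becomes finishable only because delta released (1, 1, 2); it completes at step 2 below.
Why nothing smaller works: aborting no one leaves the state deadlocked as given.
Survivors finish in the order: golf, bravo, charlie, foxtrot. Verifying each step (pool after the aborts first):
  pool = (2, 2, 4)
  run golf (needs (0, 0, 1), free (2, 2, 4)); after release of (2, 0, 2) the pool is (4, 2, 6)
  run bravo (needs (2, 1, 6), free (4, 2, 6)); after release of (0, 1, 3) the pool is (4, 3, 9)
  run charlie (needs (0, 1, 5), free (4, 3, 9)); after release of (1, 0, 3) the pool is (5, 3, 12)
  run foxtrot (needs (2, 0, 4), free (5, 3, 12)); after release of (0, 1, 0) the pool is (5, 4, 12)


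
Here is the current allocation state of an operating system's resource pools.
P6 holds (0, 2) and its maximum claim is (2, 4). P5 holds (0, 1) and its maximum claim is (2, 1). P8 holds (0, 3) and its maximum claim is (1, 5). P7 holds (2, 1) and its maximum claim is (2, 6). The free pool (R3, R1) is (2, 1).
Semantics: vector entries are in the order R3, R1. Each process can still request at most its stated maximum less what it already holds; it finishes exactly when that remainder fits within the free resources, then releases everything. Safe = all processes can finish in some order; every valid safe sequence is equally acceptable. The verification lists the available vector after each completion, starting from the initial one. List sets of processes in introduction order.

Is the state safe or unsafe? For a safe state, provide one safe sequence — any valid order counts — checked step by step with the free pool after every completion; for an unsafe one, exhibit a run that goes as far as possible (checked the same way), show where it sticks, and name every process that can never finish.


SAFE — a valid safe sequence is P5, P6, P8, P7.
Key observation: the order's first zero-slack moment is P5 ((2, 0) needed, (2, 1) free — a requested resource with nothing to spare).
Step-by-step check:
  pool = (2, 1)
  run P5 (needs (2, 0), free (2, 1)); after release of (0, 1) the pool is (2, 2)
  run P6 (needs (2, 2), free (2, 2)); after release of (0, 2) the pool is (2, 4)
  run P8 (needs (1, 2), free (2, 4)); after release of (0, 3) the pool is (2, 7)
  run P7 (needs (0, 5), free (2, 7)); after release of (2, 1) the pool is (4, 8)


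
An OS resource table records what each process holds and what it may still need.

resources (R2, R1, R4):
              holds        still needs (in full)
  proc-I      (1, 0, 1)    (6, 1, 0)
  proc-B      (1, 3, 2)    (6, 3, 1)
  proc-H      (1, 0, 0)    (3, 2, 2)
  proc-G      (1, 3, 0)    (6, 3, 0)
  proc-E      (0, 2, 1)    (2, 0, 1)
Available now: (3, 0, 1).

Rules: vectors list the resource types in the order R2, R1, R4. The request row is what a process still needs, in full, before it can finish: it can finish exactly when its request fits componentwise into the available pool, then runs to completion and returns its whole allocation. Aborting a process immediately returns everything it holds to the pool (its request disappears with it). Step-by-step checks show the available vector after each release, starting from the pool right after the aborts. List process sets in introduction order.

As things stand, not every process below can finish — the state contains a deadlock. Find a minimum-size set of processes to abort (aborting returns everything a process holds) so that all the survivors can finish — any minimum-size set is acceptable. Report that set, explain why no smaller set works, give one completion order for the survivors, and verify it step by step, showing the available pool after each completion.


The answer: abort proc-I and proc-G.
Key observation: aborting proc-I and proc-G returns (2, 3, 1), and proc-B — hopeless before — runs at step 3 with the returned capacity in the pool.
No one abort is enough; case by case: proc-I alone leaves proc-B blocked (short on R2 and R1); proc-B alone leaves proc-I blocked (short on R2); proc-H alone leaves proc-I blocked (short on R2); proc-G alone leaves proc-I blocked (short on R2); proc-E alone leaves proc-I blocked (short on R2).
The survivors complete as proc-H, proc-E, proc-B. Check, step by step (starting from the post-abort pool):
  pool = (5, 3, 2)
  proc-H needs (3, 2, 2) <= (5, 3, 2) -> finishes; pool += (1, 0, 0) = (6, 3, 2)
  proc-E needs (2, 0, 1) <= (6, 3, 2) -> finishes; pool += (0, 2, 1) = (6, 5, 3)
  proc-B needs (6, 3, 1) <= (6, 5, 3) -> finishes; pool += (1, 3, 2) = (7, 8, 5)


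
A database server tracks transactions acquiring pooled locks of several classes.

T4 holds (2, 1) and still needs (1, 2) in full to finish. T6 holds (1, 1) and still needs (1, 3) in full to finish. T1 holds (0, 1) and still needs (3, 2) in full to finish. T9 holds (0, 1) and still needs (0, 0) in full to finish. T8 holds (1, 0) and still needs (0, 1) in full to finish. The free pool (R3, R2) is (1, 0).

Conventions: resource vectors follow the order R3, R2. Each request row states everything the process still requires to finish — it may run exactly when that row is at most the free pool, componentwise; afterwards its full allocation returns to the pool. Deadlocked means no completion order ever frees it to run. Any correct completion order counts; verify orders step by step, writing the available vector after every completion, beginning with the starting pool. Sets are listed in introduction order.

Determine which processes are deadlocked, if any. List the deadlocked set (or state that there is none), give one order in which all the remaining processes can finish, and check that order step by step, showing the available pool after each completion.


The deadlocked set is T4, T6 and T1.
Key observation: no order helps: past T9, T8, the free pool tops out at (2, 1), below what each blocked process needs in R2.
A valid finishing order for the others: T9, T8. Walking it through:
  pool = (1, 0)
  T9 needs (0, 0) <= (1, 0) -> finishes; pool += (0, 1) = (1, 1)
  T8 needs (0, 1) <= (1, 1) -> finishes; pool += (1, 0) = (2, 1)
The stuck group stays short no matter what:
  T4 still needs (1, 2) but only (2, 1) is free — short on R2
  T6 still needs (1, 3) but only (2, 1) is free — short on R2
  T1 still needs (3, 2) but only (2, 1) is free — short on R3 and R2


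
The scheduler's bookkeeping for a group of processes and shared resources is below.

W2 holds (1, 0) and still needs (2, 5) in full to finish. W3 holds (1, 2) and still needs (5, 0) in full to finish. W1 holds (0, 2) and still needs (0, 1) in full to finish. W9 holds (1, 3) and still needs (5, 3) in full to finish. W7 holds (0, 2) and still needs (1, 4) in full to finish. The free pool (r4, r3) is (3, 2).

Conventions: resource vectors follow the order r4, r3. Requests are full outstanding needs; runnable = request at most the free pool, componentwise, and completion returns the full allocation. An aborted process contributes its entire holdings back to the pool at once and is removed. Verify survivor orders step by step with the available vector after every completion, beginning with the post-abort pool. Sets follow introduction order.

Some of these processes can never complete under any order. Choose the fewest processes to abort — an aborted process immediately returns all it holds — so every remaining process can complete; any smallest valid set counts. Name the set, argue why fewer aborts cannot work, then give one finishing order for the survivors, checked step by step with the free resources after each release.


Abort W3.
Key observation: no ordering could ever have run W9 before the abort of W3; with (1, 2) back in the pool it fits at step 3.
Minimality: the empty abort set fails — the state is deadlocked as it stands.
The survivors complete as W7, W2, W9, W1. Check, step by step (starting from the post-abort pool):
  pool = (4, 4)
  W7 needs (1, 4) <= (4, 4) -> finishes; pool += (0, 2) = (4, 6)
  W2 needs (2, 5) <= (4, 6) -> finishes; pool += (1, 0) = (5, 6)
  W9 needs (5, 3) <= (5, 6) -> finishes; pool += (1, 3) = (6, 9)
  W1 needs (0, 1) <= (6, 9) -> finishes; pool += (0, 2) = (6, 11)


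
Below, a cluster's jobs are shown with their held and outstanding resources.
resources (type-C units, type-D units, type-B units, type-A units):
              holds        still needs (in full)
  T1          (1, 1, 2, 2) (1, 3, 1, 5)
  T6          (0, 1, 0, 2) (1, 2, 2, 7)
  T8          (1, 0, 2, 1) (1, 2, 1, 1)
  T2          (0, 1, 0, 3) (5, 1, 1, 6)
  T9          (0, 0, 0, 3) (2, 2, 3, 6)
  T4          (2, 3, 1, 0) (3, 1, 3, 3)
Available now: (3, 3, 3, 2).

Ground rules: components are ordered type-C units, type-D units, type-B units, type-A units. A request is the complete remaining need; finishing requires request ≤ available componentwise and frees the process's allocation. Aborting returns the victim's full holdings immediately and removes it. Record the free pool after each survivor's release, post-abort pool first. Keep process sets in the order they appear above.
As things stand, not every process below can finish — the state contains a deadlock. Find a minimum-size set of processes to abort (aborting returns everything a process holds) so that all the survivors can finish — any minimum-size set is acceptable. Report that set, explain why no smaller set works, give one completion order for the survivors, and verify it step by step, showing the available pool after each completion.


Minimum abort set: T9.
Key observation: no ordering could ever have run T2 before the abort of T9; with (0, 0, 0, 3) back in the pool it fits at step 3.
Minimality: the empty abort set fails — the state is deadlocked as it stands.
One survivor order: T4, T8, T2, T6, T1. Walking it through (post-abort pool first):
  pool = (3, 3, 3, 5)
  run T4 (needs (3, 1, 3, 3), free (3, 3, 3, 5)); after release of (2, 3, 1, 0) the pool is (5, 6, 4, 5)
  run T8 (needs (1, 2, 1, 1), free (5, 6, 4, 5)); after release of (1, 0, 2, 1) the pool is (6, 6, 6, 6)
  run T2 (needs (5, 1, 1, 6), free (6, 6, 6, 6)); after release of (0, 1, 0, 3) the pool is (6, 7, 6, 9)
  run T6 (needs (1, 2, 2, 7), free (6, 7, 6, 9)); after release of (0, 1, 0, 2) the pool is (6, 8, 6, 11)
  run T1 (needs (1, 3, 1, 5), free (6, 8, 6, 11)); after release of (1, 1, 2, 2) the pool is (7, 9, 8, 13)


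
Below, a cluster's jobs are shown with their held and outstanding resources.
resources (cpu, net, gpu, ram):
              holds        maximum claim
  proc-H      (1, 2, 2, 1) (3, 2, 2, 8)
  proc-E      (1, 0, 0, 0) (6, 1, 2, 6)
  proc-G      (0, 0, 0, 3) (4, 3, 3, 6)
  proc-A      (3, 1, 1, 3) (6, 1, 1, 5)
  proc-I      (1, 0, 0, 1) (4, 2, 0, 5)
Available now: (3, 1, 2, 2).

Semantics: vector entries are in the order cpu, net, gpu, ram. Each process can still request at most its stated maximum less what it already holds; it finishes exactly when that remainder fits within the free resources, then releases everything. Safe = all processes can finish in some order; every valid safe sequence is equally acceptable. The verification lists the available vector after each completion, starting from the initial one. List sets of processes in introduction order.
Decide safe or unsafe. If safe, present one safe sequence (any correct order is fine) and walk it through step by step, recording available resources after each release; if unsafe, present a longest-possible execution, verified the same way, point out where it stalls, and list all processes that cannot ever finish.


UNSAFE.
Key observation: after proc-A, proc-I, proc-E the pool peaks at (8, 2, 3, 6), and each blocked process is short somewhere: proc-H on ram; proc-G on net.
Going as far as possible: proc-A, proc-I, proc-E; after that, nothing fits. Verifying each step:
  pool = (3, 1, 2, 2)
  run proc-A (needs (3, 0, 0, 2), free (3, 1, 2, 2)); after release of (3, 1, 1, 3) the pool is (6, 2, 3, 5)
  run proc-I (needs (3, 2, 0, 4), free (6, 2, 3, 5)); after release of (1, 0, 0, 1) the pool is (7, 2, 3, 6)
  run proc-E (needs (5, 1, 2, 6), free (7, 2, 3, 6)); after release of (1, 0, 0, 0) the pool is (8, 2, 3, 6)
  blocked: proc-H wants (2, 0, 0, 7), pool (8, 2, 3, 6) — not enough ram
  blocked: proc-G wants (4, 3, 3, 3), pool (8, 2, 3, 6) — not enough net
Processes that can never finish: proc-H and proc-G.


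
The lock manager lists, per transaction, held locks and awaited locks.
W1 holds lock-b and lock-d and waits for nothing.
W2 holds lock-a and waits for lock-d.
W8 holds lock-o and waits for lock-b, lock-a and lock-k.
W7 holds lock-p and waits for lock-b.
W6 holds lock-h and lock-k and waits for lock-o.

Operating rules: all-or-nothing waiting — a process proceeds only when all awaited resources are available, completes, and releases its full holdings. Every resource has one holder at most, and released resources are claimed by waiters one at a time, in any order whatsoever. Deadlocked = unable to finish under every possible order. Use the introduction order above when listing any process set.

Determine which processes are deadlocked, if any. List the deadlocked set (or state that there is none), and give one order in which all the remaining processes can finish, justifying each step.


The deadlocked set is W8 and W6.
Key observation: the loop W8 -> W6 -> W8 blocks itself forever; no other process is dragged down with it.
The rest can finish in the order W1, W2, W7.
Walking it through:
  run W1 (it waits on nothing); releases lock-b and lock-d
  W2 waits on lock-d — all released -> runs and releases lock-a
  W7 waits on lock-b — all released -> runs and releases lock-p


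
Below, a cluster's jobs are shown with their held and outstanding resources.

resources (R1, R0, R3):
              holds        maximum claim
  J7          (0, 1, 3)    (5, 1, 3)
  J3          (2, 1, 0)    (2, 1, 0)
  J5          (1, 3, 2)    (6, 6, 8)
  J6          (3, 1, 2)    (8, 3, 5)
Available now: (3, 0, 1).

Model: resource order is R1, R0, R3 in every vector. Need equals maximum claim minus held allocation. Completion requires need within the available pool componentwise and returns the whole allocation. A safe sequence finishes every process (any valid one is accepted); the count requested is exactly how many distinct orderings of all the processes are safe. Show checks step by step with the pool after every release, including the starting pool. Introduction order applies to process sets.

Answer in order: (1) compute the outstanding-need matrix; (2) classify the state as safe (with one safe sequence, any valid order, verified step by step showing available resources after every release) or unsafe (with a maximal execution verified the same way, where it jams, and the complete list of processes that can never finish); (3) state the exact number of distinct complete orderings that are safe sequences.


(1) Outstanding need per process (order R1, R0, R3):
  J7: (5, 0, 0)
  J3: (0, 0, 0)
  J5: (5, 3, 6)
  J6: (5, 2, 3)
(2) SAFE, for example via the order J3, J7, J6, J5.
Key observation: the order's first zero-slack moment is J7 ((5, 0, 0) needed, (5, 1, 1) free — a requested resource with nothing to spare).
Walking it through:
  pool = (3, 0, 1)
  run J3 (needs (0, 0, 0), free (3, 0, 1)); after release of (2, 1, 0) the pool is (5, 1, 1)
  run J7 (needs (5, 0, 0), free (5, 1, 1)); after release of (0, 1, 3) the pool is (5, 2, 4)
  run J6 (needs (5, 2, 3), free (5, 2, 4)); after release of (3, 1, 2) the pool is (8, 3, 6)
  run J5 (needs (5, 3, 6), free (8, 3, 6)); after release of (1, 3, 2) the pool is (9, 6, 8)
(3) Exactly 1 of the possible complete orderings is a safe sequence.


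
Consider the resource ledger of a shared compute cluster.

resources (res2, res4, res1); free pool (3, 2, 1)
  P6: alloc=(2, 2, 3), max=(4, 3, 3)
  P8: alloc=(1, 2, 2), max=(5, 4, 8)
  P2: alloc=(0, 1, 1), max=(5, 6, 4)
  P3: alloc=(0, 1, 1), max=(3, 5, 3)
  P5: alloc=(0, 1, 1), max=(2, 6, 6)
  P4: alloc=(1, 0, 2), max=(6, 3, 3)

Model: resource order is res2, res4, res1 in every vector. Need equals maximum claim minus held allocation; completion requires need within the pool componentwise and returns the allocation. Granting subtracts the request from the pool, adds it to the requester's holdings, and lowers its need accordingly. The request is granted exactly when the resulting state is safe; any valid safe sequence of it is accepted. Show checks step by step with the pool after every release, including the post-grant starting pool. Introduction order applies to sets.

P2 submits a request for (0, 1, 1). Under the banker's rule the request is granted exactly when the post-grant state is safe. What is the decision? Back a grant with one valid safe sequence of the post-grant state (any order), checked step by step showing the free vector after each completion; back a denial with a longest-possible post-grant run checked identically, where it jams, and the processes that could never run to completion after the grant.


DENY: after the grant no complete ordering would exist.
Key observation: after P6, P4 the pool peaks at (6, 3, 5), and each blocked process is short somewhere: P8 on res1; P2 on res4; P3 on res4; P5 on res4.
Pretend the grant happened; the run P6, P4 goes as far as possible. Walking it through:
  pool = (3, 1, 0)
  P6 needs (2, 1, 0) <= (3, 1, 0) -> finishes; pool += (2, 2, 3) = (5, 3, 3)
  P4 needs (5, 3, 1) <= (5, 3, 3) -> finishes; pool += (1, 0, 2) = (6, 3, 5)
  P8 still needs (4, 2, 6) but only (6, 3, 5) is free — short on res1
  P2 still needs (5, 4, 2) but only (6, 3, 5) is free — short on res4
  P3 still needs (3, 4, 2) but only (6, 3, 5) is free — short on res4
  P5 still needs (2, 5, 5) but only (6, 3, 5) is free — short on res4
Had the request been granted, P8, P2, P3 and P5 could never finish.


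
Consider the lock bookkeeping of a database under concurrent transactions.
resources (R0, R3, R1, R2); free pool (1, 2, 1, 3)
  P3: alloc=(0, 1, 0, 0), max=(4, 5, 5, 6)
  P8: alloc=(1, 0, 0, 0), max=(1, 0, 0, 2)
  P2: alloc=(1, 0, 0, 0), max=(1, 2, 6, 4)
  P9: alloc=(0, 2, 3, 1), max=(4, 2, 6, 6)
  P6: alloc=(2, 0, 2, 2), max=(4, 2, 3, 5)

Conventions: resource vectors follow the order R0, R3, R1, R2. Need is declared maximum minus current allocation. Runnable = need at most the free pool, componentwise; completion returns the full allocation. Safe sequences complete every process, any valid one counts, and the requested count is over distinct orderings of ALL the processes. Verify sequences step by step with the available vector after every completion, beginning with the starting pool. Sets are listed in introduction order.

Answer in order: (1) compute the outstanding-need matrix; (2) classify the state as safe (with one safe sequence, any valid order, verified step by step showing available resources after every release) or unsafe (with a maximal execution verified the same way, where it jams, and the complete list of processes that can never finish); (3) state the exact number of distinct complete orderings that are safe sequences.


(1) Need matrix, components ordered R0, R3, R1, R2:
  P3: (4, 4, 5, 6)
  P8: (0, 0, 0, 2)
  P2: (0, 2, 6, 4)
  P9: (4, 0, 3, 5)
  P6: (2, 2, 1, 3)
(2) The state is SAFE; one workable sequence: P8, P6, P9, P2, P3.
Key observation: the order's first zero-slack moment is P6 ((2, 2, 1, 3) needed, (2, 2, 1, 3) free — a requested resource with nothing to spare).
Check, step by step:
  pool = (1, 2, 1, 3)
  P8 needs (0, 0, 0, 2) <= (1, 2, 1, 3) -> finishes; pool += (1, 0, 0, 0) = (2, 2, 1, 3)
  P6 needs (2, 2, 1, 3) <= (2, 2, 1, 3) -> finishes; pool += (2, 0, 2, 2) = (4, 2, 3, 5)
  P9 needs (4, 0, 3, 5) <= (4, 2, 3, 5) -> finishes; pool += (0, 2, 3, 1) = (4, 4, 6, 6)
  P2 needs (0, 2, 6, 4) <= (4, 4, 6, 6) -> finishes; pool += (1, 0, 0, 0) = (5, 4, 6, 6)
  P3 needs (4, 4, 5, 6) <= (5, 4, 6, 6) -> finishes; pool += (0, 1, 0, 0) = (5, 5, 6, 6)
(3) Precisely 2 of the possible complete orderings are safe sequences.


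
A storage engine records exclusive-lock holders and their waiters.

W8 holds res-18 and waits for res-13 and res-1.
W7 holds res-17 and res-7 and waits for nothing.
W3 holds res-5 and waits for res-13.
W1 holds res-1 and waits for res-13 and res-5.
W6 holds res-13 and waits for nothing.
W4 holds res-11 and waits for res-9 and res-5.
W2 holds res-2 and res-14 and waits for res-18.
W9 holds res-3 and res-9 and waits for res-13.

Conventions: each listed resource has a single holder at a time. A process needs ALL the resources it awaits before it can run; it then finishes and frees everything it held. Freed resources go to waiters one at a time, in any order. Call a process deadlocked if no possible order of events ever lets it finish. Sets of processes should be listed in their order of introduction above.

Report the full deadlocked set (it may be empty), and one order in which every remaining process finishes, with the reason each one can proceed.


Nothing here is deadlocked.
Key observation: the waits form no ring: some process can always run, and its releases unblock the others one by one.
A valid finishing order for the others: W6, W9, W3, W1, W8, W2, W7, W4.
Verifying each step:
  W6 waits on nothing -> runs at once and releases res-13
  W9: everything it awaited (res-13) is free; runs, freeing res-3 and res-9
  W3: everything it awaited (res-13) is free; runs, freeing res-5
  W1: everything it awaited (res-13 and res-5) is free; runs, freeing res-1
  W8: everything it awaited (res-13 and res-1) is free; runs, freeing res-18
  W2: everything it awaited (res-18) is free; runs, freeing res-2 and res-14
  W7 waits on nothing -> runs at once and releases res-17 and res-7
  W4: everything it awaited (res-9 and res-5) is free; runs, freeing res-11


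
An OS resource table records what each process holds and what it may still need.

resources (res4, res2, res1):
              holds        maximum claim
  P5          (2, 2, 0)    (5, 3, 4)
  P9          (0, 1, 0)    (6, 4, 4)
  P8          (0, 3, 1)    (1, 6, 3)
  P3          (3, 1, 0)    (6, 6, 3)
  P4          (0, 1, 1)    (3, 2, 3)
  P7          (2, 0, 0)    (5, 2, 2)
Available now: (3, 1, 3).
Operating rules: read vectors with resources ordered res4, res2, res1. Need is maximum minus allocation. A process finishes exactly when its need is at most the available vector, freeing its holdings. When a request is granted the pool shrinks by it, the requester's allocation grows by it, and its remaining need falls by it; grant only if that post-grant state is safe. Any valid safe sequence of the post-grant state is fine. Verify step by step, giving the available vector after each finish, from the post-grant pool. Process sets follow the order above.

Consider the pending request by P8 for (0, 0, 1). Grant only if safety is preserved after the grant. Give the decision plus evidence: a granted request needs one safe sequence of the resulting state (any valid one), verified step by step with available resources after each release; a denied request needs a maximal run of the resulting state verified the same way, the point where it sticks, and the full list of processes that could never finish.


DENY. Granting would leave the state unsafe.
Key observation: after P4, P7 the pool peaks at (5, 2, 3), and each blocked process is short somewhere: P5 on res1; P9 on res4, res2, res1; P8 on res2; P3 on res2.
On the post-grant state, P4, P7 is a maximal run — nothing extends it. Step-by-step check:
  pool = (3, 1, 2)
  run P4 (needs (3, 1, 2), free (3, 1, 2)); after release of (0, 1, 1) the pool is (3, 2, 3)
  run P7 (needs (3, 2, 2), free (3, 2, 3)); after release of (2, 0, 0) the pool is (5, 2, 3)
  blocked: P5 wants (3, 1, 4), pool (5, 2, 3) — not enough res1
  blocked: P9 wants (6, 3, 4), pool (5, 2, 3) — not enough res4, res2 and res1
  blocked: P8 wants (1, 3, 1), pool (5, 2, 3) — not enough res2
  blocked: P3 wants (3, 5, 3), pool (5, 2, 3) — not enough res2
Post-grant, the permanently blocked set is P5, P9, P8 and P3.


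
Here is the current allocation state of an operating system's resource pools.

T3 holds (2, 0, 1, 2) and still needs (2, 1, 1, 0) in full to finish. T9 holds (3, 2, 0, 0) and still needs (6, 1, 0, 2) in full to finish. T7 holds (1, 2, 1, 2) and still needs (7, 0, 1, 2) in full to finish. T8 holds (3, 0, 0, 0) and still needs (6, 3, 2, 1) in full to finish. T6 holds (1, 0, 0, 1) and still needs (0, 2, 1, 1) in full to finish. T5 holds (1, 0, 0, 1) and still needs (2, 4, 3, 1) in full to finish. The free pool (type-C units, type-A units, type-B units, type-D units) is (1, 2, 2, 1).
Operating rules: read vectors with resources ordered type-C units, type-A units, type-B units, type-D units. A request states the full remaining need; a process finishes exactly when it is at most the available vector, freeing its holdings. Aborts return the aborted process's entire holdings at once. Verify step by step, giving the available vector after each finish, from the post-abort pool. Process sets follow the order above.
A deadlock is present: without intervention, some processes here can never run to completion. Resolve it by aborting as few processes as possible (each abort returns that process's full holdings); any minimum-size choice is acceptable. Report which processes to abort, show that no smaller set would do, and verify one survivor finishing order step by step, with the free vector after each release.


Minimum abort set: T9.
Key observation: before aborting T9, T5 was permanently blocked — no order could ever run it; afterwards it completes at step 2.
Why nothing smaller works: aborting no one leaves the state deadlocked as given.
Survivors finish in the order: T3, T5, T6, T7, T8. Verifying each step (pool after the aborts first):
  pool = (4, 4, 2, 1)
  T3: need (2, 1, 1, 0) fits (4, 4, 2, 1); releases (2, 0, 1, 2), pool now (6, 4, 3, 3)
  T5: need (2, 4, 3, 1) fits (6, 4, 3, 3); releases (1, 0, 0, 1), pool now (7, 4, 3, 4)
  T6: need (0, 2, 1, 1) fits (7, 4, 3, 4); releases (1, 0, 0, 1), pool now (8, 4, 3, 5)
  T7: need (7, 0, 1, 2) fits (8, 4, 3, 5); releases (1, 2, 1, 2), pool now (9, 6, 4, 7)
  T8: need (6, 3, 2, 1) fits (9, 6, 4, 7); releases (3, 0, 0, 0), pool now (12, 6, 4, 7)


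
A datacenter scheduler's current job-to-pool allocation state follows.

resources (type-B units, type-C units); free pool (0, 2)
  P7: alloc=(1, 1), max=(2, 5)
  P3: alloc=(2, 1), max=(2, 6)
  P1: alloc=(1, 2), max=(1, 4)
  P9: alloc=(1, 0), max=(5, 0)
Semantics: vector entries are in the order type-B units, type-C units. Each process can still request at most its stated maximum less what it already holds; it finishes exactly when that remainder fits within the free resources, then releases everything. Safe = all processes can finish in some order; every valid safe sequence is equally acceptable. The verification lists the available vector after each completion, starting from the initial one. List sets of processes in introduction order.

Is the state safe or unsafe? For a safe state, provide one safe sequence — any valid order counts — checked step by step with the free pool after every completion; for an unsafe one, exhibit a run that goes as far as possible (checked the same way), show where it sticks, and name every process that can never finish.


The state is SAFE; one workable sequence: P1, P7, P3, P9.
Key observation: the order's first zero-slack moment is P1 ((0, 2) needed, (0, 2) free — a requested resource with nothing to spare).
Step-by-step check:
  pool = (0, 2)
  P1: need (0, 2) fits (0, 2); releases (1, 2), pool now (1, 4)
  P7: need (1, 4) fits (1, 4); releases (1, 1), pool now (2, 5)
  P3: need (0, 5) fits (2, 5); releases (2, 1), pool now (4, 6)
  P9: need (4, 0) fits (4, 6); releases (1, 0), pool now (5, 6)


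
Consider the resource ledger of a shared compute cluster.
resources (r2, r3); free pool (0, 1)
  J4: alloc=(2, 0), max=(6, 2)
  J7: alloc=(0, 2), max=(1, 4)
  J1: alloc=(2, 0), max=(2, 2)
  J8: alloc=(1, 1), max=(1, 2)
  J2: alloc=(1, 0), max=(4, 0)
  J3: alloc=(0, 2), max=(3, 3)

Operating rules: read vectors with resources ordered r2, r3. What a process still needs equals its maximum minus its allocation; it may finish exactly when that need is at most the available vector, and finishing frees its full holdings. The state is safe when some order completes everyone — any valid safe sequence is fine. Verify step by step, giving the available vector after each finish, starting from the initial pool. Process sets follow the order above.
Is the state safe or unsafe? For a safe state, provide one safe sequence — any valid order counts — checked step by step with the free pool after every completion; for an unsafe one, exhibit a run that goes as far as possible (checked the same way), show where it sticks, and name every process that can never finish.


SAFE, for example via the order J8, J1, J3, J2, J7, J4.
Key observation: at J8 the run first touches a limit — (0, 1) against (0, 1), exact on a resource it actually requests.
Check, step by step:
  pool = (0, 1)
  J8 needs (0, 1) <= (0, 1) -> finishes; pool += (1, 1) = (1, 2)
  J1 needs (0, 2) <= (1, 2) -> finishes; pool += (2, 0) = (3, 2)
  J3 needs (3, 1) <= (3, 2) -> finishes; pool += (0, 2) = (3, 4)
  J2 needs (3, 0) <= (3, 4) -> finishes; pool += (1, 0) = (4, 4)
  J7 needs (1, 2) <= (4, 4) -> finishes; pool += (0, 2) = (4, 6)
  J4 needs (4, 2) <= (4, 6) -> finishes; pool += (2, 0) = (6, 6)


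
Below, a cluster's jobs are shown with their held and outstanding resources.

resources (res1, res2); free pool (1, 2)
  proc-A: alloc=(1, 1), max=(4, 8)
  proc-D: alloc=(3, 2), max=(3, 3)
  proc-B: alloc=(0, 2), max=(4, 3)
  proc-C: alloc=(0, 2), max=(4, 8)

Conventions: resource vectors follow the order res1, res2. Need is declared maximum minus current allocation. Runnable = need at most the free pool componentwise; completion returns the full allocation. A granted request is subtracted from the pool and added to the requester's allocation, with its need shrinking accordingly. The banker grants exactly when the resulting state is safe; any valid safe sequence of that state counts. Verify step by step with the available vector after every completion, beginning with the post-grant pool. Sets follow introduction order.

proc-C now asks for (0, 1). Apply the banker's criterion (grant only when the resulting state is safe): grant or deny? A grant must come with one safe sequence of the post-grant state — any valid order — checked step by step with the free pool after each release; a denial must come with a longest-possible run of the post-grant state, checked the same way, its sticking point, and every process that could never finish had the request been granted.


GRANT. The post-grant state is safe; one safe sequence: proc-D, proc-B, proc-C, proc-A.
Key observation: post-grant, (1, 1) remains, and an order beginning with proc-D completes everyone.
Verifying the post-grant state step by step:
  pool = (1, 1)
  proc-D: need (0, 1) fits (1, 1); releases (3, 2), pool now (4, 3)
  proc-B: need (4, 1) fits (4, 3); releases (0, 2), pool now (4, 5)
  proc-C: need (4, 5) fits (4, 5); releases (0, 3), pool now (4, 8)
  proc-A: need (3, 7) fits (4, 8); releases (1, 1), pool now (5, 9)


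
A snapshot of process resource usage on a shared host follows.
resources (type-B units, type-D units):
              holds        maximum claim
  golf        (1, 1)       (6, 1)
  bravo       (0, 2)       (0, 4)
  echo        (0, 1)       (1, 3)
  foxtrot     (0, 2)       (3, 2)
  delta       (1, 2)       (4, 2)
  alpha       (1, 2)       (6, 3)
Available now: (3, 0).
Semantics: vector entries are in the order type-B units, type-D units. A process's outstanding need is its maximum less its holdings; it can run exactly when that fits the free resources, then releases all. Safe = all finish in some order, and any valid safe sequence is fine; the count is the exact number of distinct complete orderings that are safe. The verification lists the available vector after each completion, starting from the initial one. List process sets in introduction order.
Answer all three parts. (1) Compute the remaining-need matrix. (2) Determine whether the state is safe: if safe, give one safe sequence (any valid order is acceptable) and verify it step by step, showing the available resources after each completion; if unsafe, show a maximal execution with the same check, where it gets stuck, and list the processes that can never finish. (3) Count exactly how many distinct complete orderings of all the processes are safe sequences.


(1) Outstanding need per process (order type-B units, type-D units):
  golf: (5, 0)
  bravo: (0, 2)
  echo: (1, 2)
  foxtrot: (3, 0)
  delta: (3, 0)
  alpha: (5, 1)
(2) UNSAFE — no complete ordering exists.
Key observation: the pool after delta, echo, bravo, foxtrot is (4, 7); every surviving request exceeds it in type-B units, so progress ends there.
Going as far as possible: delta, echo, bravo, foxtrot; after that, nothing fits. Walking it through:
  pool = (3, 0)
  run delta (needs (3, 0), free (3, 0)); after release of (1, 2) the pool is (4, 2)
  run echo (needs (1, 2), free (4, 2)); after release of (0, 1) the pool is (4, 3)
  run bravo (needs (0, 2), free (4, 3)); after release of (0, 2) the pool is (4, 5)
  run foxtrot (needs (3, 0), free (4, 5)); after release of (0, 2) the pool is (4, 7)
  golf still needs (5, 0) but only (4, 7) is free — short on type-B units
  alpha still needs (5, 1) but only (4, 7) is free — short on type-B units
Permanently blocked: golf and alpha.
(3) Exactly 0 of the possible complete orderings are safe sequences.


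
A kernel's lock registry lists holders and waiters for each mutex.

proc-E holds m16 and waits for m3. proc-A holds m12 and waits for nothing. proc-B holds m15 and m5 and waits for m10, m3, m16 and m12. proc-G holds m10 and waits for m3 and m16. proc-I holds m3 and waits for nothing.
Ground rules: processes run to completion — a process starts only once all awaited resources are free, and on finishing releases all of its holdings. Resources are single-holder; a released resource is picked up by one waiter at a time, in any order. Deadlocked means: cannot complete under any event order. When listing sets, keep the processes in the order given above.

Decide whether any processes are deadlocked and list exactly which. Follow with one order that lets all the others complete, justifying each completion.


No process is deadlocked.
Key observation: the wait graph is acyclic; completion cascades from the unblocked processes through everyone else.
A valid finishing order for the others: proc-I, proc-E, proc-G, proc-A, proc-B.
Verifying each step:
  proc-I waits on nothing -> runs at once and releases m3
  proc-E waits on m3 — all released -> runs and releases m16
  proc-G waits on m3 and m16 — all released -> runs and releases m10
  proc-A waits on nothing -> runs at once and releases m12
  proc-B waits on m10, m3, m16 and m12 — all released -> runs and releases m15 and m5


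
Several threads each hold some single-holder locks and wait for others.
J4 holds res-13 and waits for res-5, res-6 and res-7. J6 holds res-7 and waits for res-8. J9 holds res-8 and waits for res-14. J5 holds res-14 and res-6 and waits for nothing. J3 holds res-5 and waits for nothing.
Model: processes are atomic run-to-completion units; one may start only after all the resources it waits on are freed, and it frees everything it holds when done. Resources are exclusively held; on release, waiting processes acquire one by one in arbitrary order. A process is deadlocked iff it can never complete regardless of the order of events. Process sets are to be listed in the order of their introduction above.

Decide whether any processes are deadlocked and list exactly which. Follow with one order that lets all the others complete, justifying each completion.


The deadlocked set is empty.
Key observation: the wait graph is acyclic; completion cascades from the unblocked processes through everyone else.
One completion order for the rest: J5, J3, J9, J6, J4.
Step-by-step check:
  J5 waits on nothing -> runs at once and releases res-14 and res-6
  J3 waits on nothing -> runs at once and releases res-5
  J9 waits on res-14 — all released -> runs and releases res-8
  J6 waits on res-8 — all released -> runs and releases res-7
  J4 waits on res-5, res-6 and res-7 — all released -> runs and releases res-13


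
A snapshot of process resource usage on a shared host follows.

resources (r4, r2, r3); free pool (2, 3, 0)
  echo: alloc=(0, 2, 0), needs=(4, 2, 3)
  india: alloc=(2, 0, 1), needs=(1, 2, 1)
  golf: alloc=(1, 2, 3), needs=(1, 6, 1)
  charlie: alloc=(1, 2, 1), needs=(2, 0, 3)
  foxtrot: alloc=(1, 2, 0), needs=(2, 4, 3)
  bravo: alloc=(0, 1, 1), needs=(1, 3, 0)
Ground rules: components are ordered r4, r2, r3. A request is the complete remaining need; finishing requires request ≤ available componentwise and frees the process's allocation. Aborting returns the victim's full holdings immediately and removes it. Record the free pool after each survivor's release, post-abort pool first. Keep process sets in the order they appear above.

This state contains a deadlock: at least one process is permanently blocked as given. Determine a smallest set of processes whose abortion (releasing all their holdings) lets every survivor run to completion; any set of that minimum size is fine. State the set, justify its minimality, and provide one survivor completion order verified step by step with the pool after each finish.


Abort charlie.
Key observation: the deadlocked golf becomes finishable only because charlie released (1, 2, 1); it completes at step 3 below.
Minimality: the empty abort set fails — the state is deadlocked as it stands.
One survivor order: india, bravo, golf, foxtrot, echo. Walking it through (post-abort pool first):
  pool = (3, 5, 1)
  india: need (1, 2, 1) fits (3, 5, 1); releases (2, 0, 1), pool now (5, 5, 2)
  bravo: need (1, 3, 0) fits (5, 5, 2); releases (0, 1, 1), pool now (5, 6, 3)
  golf: need (1, 6, 1) fits (5, 6, 3); releases (1, 2, 3), pool now (6, 8, 6)
  foxtrot: need (2, 4, 3) fits (6, 8, 6); releases (1, 2, 0), pool now (7, 10, 6)
  echo: need (4, 2, 3) fits (7, 10, 6); releases (0, 2, 0), pool now (7, 12, 6)


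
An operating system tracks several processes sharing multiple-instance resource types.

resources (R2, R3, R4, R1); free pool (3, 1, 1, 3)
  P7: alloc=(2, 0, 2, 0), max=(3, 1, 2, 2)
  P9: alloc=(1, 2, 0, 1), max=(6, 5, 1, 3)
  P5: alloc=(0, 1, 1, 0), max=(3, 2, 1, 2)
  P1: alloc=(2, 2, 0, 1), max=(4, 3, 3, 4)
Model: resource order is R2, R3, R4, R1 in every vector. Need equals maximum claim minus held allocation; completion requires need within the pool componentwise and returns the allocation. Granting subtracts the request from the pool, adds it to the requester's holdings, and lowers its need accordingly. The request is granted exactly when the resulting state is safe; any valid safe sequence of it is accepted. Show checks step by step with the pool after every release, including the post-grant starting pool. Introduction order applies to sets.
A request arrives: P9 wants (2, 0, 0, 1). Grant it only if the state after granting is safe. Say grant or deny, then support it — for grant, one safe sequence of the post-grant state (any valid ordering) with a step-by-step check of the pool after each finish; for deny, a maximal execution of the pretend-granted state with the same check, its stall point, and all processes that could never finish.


DENY. Granting would leave the state unsafe.
Key observation: after P7, P5 the pool peaks at (3, 2, 4, 2), and each blocked process is short somewhere: P9 on R3; P1 on R1.
After a pretend grant, a maximal execution: P7, P5 — then nothing else fits. Walking it through:
  pool = (1, 1, 1, 2)
  P7 needs (1, 1, 0, 2) <= (1, 1, 1, 2) -> finishes; pool += (2, 0, 2, 0) = (3, 1, 3, 2)
  P5 needs (3, 1, 0, 2) <= (3, 1, 3, 2) -> finishes; pool += (0, 1, 1, 0) = (3, 2, 4, 2)
  blocked: P9 wants (3, 3, 1, 1), pool (3, 2, 4, 2) — not enough R3
  blocked: P1 wants (2, 1, 3, 3), pool (3, 2, 4, 2) — not enough R1
Post-grant, the permanently blocked set is P9 and P1.
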